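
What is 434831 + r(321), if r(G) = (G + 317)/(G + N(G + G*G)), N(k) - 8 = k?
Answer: 45088061859/103691 ≈ 4.3483e+5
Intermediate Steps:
N(k) = 8 + k
r(G) = (317 + G)/(8 + G² + 2*G) (r(G) = (G + 317)/(G + (8 + (G + G*G))) = (317 + G)/(G + (8 + (G + G²))) = (317 + G)/(G + (8 + G + G²)) = (317 + G)/(8 + G² + 2*G))
434831 + r(321) = 434831 + (317 + 321)/(8 + 321 + 321*(1 + 321)) = 434831 + 638/(8 + 321 + 321*322) = 434831 + 638/(8 + 321 + 103362) = 434831 + 638/103691 = 45088061859/103691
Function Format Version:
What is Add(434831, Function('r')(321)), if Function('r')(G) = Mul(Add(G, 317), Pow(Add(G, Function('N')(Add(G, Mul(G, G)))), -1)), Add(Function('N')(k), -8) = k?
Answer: Rational(45088061859, 103691) ≈ 4.3483e+5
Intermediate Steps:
Function('N')(k) = Add(8, k)
Function('r')(G) = Mul(Pow(Add(8, Pow(G, 2), Mul(2, G)), -1), Add(317, G)) (Function('r')(G) = Mul(Add(G, 317), Pow(Add(G, Add(8, Add(G, Mul(G, G)))), -1)) = Mul(Add(317, G), Pow(Add(G, Add(8, Add(G, Pow(G, 2)))), -1)) = Mul(Add(317, G), Pow(Add(G, Add(8, G, Pow(G, 2))), -1)) = Mul(Add(317, G), Pow(Add(8, Pow(G, 2), Mul(2, G)), -1)) = Mul(Pow(Add(8, Pow(G, 2), Mul(2, G)), -1), Add(317, G)))
Add(434831, Function('r')(321)) = Add(434831, Mul(Pow(Add(8, 321, Mul(321, Add(1, 321))), -1), Add(317, 321))) = Add(434831, Mul(Pow(Add(8, 321, Mul(321, 322)), -1), 638)) = Add(434831, Mul(Pow(Add(8, 321, 103362), -1), 638)) = Add(434831, Mul(Pow(103691, -1), 638)) = Add(434831, Mul(Rational(1, 103691), 638)) = Add(434831, Rational(638, 103691)) = Rational(45088061859, 103691)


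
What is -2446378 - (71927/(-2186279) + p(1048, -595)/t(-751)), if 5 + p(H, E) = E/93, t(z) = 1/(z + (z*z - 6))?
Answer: 269295272231935/67774649 ≈ 3.9734e+6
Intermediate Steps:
t(z) = 1/(-6 + z + z²) (t(z) = 1/(z + (z² - 6)) = 1/(z + (-6 + z²)) = 1/(-6 + z + z²))
p(H, E) = -5 + E/93
-2446378 - (71927/(-2186279) + p(1048, -595)/t(-751)) = -2446378 - (71927/(-2186279) + (-5 + (1/93)*(-595))/(1/(-6 - 751 + (-751)²))) = -2446378 - (71927*(-1/2186279) + (-5 - 595/93)/(1/(-6 - 751 + 564001))) = -2446378 - (-71927/2186279 - 1060/(93*(1/563244))) = -2446378 - (-71927/2186279 - 1060/(93*1/563244)) = -2446378 - (-71927/2186279 - 1060/93*563244) = -2446378 - (-71927/2186279 - 199012880/31) = -2446378 - 1*(-435097682503257/67774649) = -2446378 + 435097682503257/67774649 = 269295272231935/67774649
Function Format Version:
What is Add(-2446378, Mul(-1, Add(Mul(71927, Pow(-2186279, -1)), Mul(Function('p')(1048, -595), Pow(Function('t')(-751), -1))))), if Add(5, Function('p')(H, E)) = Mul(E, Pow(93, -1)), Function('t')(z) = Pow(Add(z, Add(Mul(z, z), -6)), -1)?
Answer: Rational(269295272231935, 67774649) ≈ 3.9734e+6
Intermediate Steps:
Function('t')(z) = Pow(Add(-6, z, Pow(z, 2)), -1) (Function('t')(z) = Pow(Add(z, Add(Pow(z, 2), -6)), -1) = Pow(Add(z, Add(-6, Pow(z, 2))), -1) = Pow(Add(-6, z, Pow(z, 2)), -1))
Function('p')(H, E) = Add(-5, Mul(Rational(1, 93), E)) (Function('p')(H, E) = Add(-5, Mul(E, Pow(93, -1))) = Add(-5, Mul(E, Rational(1, 93))) = Add(-5, Mul(Rational(1, 93), E)))
Add(-2446378, Mul(-1, Add(Mul(71927, Pow(-2186279, -1)), Mul(Function('p')(1048, -595), Pow(Function('t')(-751), -1))))) = Add(-2446378, Mul(-1, Add(Mul(71927, Pow(-2186279, -1)), Mul(Add(-5, Mul(Rational(1, 93), -595)), Pow(Pow(Add(-6, -751, Pow(-751, 2)), -1), -1))))) = Add(-2446378, Mul(-1, Add(Mul(71927, Rational(-1, 2186279)), Mul(Add(-5, Rational(-595, 93)), Pow(Pow(Add(-6, -751, 564001), -1), -1))))) = Add(-2446378, Mul(-1, Add(Rational(-71927, 2186279), Mul(Rational(-1060, 93), Pow(Pow(563244, -1), -1))))) = Add(-2446378, Mul(-1, Add(Rational(-71927, 2186279), Mul(Rational(-1060, 93), Pow(Rational(1, 563244), -1))))) = Add(-2446378, Mul(-1, Add(Rational(-71927, 2186279), Mul(Rational(-1060, 93), 563244)))) = Add(-2446378, Mul(-1, Add(Rational(-71927, 2186279), Rational(-199012880, 31)))) = Add(-2446378, Mul(-1, Rational(-435097682503257, 67774649))) = Add(-2446378, Rational(435097682503257, 67774649)) = Rational(269295272231935, 67774649)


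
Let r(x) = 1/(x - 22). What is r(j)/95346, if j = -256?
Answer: -1/26506188 ≈ -3.7727e-8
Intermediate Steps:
r(x) = 1/(-22 + x)
r(j)/95346 = 1/(-22 - 256*95346) = (1/95346)/(-278) = -1/278*1/95346 = -1/26506188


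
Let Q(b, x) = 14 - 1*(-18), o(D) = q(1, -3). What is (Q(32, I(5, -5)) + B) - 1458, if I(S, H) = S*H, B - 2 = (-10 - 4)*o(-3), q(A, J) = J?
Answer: -1382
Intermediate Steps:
o(D) = -3
B = 44 (B = 2 + (-10 - 4)*(-3) = 2 - 14*(-3) = 2 + 42 = 44)
I(S, H) = H*S
Q(b, x) = 32 (Q(b, x) = 14 + 18 = 32)
(Q(32, I(5, -5)) + B) - 1458 = (32 + 44) - 1458 = 76 - 1458 = -1382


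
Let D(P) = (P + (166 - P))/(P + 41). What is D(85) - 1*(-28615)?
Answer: 1802828/63 ≈ 28616.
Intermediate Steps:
D(P) = 166/(41 + P)
D(85) - 1*(-28615) = 166/(41 + 85) - 1*(-28615) = 166/126 + 28615 = 166*(1/126) + 28615 = 83/63 + 28615 = 1802828/63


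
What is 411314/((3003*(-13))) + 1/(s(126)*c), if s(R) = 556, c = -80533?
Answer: -18417138840311/1748023849572 ≈ -10.536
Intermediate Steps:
411314/((3003*(-13))) + 1/(s(126)*c) = 411314/((3003*(-13))) + 1/(556*(-80533)) = 411314/(-39039) + (1/556)*(-1/80533) = 411314*(-1/39039) - 1/44776348 = -411314/39039 - 1/44776348 = -18417138840311/1748023849572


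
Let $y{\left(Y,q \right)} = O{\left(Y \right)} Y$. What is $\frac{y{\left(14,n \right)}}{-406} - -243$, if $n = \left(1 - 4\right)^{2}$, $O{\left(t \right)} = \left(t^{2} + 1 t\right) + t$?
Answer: $\frac{6823}{29} \approx 235.28$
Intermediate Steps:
$O{\left(t \right)} = t^{2} + 2 t$ ($O{\left(t \right)} = \left(t^{2} + t\right) + t = \left(t + t^{2}\right) + t = t^{2} + 2 t$)
$n = 9$ ($n = \left(-3\right)^{2} = 9$)
$y{\left(Y,q \right)} = Y^{2} \left(2 + Y\right)$ ($y{\left(Y,q \right)} = Y \left(2 + Y\right) Y = Y^{2} \left(2 + Y\right)$)
$\frac{y{\left(14,n \right)}}{-406} - -243 = \frac{14^{2} \left(2 + 14\right)}{-406} - -243 = 196 \cdot 16 \left(- \frac{1}{406}\right) + 243 = 3136 \left(- \frac{1}{406}\right) + 243 = - \frac{224}{29} + 243 = \frac{6823}{29}$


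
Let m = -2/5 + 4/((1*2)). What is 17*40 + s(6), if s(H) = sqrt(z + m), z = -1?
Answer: 680 + sqrt(15)/5 ≈ 680.77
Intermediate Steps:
m = 8/5 (m = -2*1/5 + 4/2 = -2/5 + 4*(1/2) = -2/5 + 2 = 8/5 ≈ 1.6000)
s(H) = sqrt(15)/5 (s(H) = sqrt(-1 + 8/5) = sqrt(3/5) = sqrt(15)/5)
17*40 + s(6) = 17*40 + sqrt(15)/5 = 680 + sqrt(15)/5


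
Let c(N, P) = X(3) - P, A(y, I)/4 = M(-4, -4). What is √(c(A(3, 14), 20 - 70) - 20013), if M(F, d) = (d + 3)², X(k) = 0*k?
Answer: I*√19963 ≈ 141.29*I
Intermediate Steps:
X(k) = 0
M(F, d) = (3 + d)²
A(y, I) = 4 (A(y, I) = 4*(3 - 4)² = 4*(-1)² = 4*1 = 4)
c(N, P) = -P (c(N, P) = 0 - P = -P)
√(c(A(3, 14), 20 - 70) - 20013) = √(-(20 - 70) - 20013) = √(-1*(-50) - 20013) = √(50 - 20013) = √(-19963) = I*√19963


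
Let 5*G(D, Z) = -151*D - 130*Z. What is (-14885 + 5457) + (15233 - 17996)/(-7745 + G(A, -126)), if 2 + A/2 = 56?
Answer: -364406669/38653 ≈ -9427.6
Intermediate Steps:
A = 108 (A = -4 + 2*56 = -4 + 112 = 108)
G(D, Z) = -26*Z - 151*D/5 (G(D, Z) = (-151*D - 130*Z)/5 = -26*Z - 151*D/5)
(-14885 + 5457) + (15233 - 17996)/(-7745 + G(A, -126)) = (-14885 + 5457) + (15233 - 17996)/(-7745 + (-26*(-126) - 151/5*108)) = -9428 - 2763/(-7745 + (3276 - 16308/5)) = -9428 - 2763/(-7745 + 72/5) = -9428 - 2763/(-38653/5) = -9428 - 2763*(-5/38653) = -9428 + 13815/38653 = -364406669/38653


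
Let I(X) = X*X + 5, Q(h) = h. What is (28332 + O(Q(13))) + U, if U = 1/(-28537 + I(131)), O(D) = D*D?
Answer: 324084870/11371 ≈ 28501.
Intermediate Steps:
O(D) = D**2
I(X) = 5 + X**2 (I(X) = X**2 + 5 = 5 + X**2)
U = -1/11371 (U = 1/(-28537 + (5 + 131**2)) = 1/(-28537 + (5 + 17161)) = 1/(-28537 + 17166) = 1/(-11371) = -1/11371 ≈ -8.7943e-5)
(28332 + O(Q(13))) + U = (28332 + 13**2) - 1/11371 = (28332 + 169) - 1/11371 = 28501 - 1/11371 = 324084870/11371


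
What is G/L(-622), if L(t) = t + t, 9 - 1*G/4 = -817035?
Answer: -817044/311 ≈ -2627.2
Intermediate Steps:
G = 3268176 (G = 36 - 4*(-817035) = 36 + 3268140 = 3268176)
L(t) = 2*t
G/L(-622) = 3268176/((2*(-622))) = 3268176/(-1244) = 3268176*(-1/1244) = -817044/311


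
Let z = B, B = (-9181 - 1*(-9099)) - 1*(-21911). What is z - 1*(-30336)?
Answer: 52165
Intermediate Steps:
B = 21829 (B = (-9181 + 9099) + 21911 = -82 + 21911 = 21829)
z = 21829
z - 1*(-30336) = 21829 - 1*(-30336) = 21829 + 30336 = 52165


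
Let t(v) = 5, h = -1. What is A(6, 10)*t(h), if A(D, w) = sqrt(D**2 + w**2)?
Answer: 10*sqrt(34) ≈ 58.310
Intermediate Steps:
A(6, 10)*t(h) = sqrt(6**2 + 10**2)*5 = sqrt(36 + 100)*5 = sqrt(136)*5 = (2*sqrt(34))*5 = 10*sqrt(34)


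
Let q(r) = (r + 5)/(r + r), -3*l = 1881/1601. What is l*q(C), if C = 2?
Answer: -4389/6404 ≈ -0.68535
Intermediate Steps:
l = -627/1601 ≈ -0.39163
q(r) = (5 + r)/(2*r) (q(r) = (5 + r)/((2*r)) = (5 + r)*(1/(2*r)) = (5 + r)/(2*r))
l*q(C) = -627*(5 + 2)/(3202*2) = -627*7/(3202*2) = -627/1601*7/4 = -4389/6404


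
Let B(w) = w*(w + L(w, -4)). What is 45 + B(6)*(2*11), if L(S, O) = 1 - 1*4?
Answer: 441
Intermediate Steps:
L(S, O) = -3 (L(S, O) = 1 - 4 = -3)
B(w) = w*(-3 + w) (B(w) = w*(w - 3) = w*(-3 + w))
45 + B(6)*(2*11) = 45 + (6*(-3 + 6))*(2*11) = 45 + (6*3)*22 = 45 + 18*22 = 45 + 396 = 441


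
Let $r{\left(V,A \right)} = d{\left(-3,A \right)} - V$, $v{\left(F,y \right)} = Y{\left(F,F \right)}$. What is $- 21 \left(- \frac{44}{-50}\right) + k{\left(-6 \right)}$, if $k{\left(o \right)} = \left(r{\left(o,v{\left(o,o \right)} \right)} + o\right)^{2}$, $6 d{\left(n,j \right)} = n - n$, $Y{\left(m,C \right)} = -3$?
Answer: $- \frac{462}{25} \approx -18.48$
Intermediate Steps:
$v{\left(F,y \right)} = -3$
$d{\left(n,j \right)} = 0$ ($d{\left(n,j \right)} = \frac{n - n}{6} = \frac{1}{6} \cdot 0 = 0$)
$r{\left(V,A \right)} = - V$ ($r{\left(V,A \right)} = 0 - V = - V$)
$k{\left(o \right)} = 0$ ($k{\left(o \right)} = \left(- o + o\right)^{2} = 0^{2} = 0$)
$- 21 \left(- \frac{44}{-50}\right) + k{\left(-6 \right)} = - 21 \left(- \frac{44}{-50}\right) + 0 = - 21 \left(\left(-44\right) \left(- \frac{1}{50}\right)\right) + 0 = \left(-21\right) \frac{22}{25} + 0 = - \frac{462}{25} + 0 = - \frac{462}{25}$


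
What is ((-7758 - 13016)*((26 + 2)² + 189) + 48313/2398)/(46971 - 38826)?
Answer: -48470970283/19531710 ≈ -2481.7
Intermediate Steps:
((-7758 - 13016)*((26 + 2)² + 189) + 48313/2398)/(46971 - 38826) = (-20774*(28² + 189) + 48313*(1/2398))/8145 = (-20774*(784 + 189) + 48313/2398)*(1/8145) = (-20774*973 + 48313/2398)*(1/8145) = (-20213102 + 48313/2398)*(1/8145) = -48470970283/2398*1/8145 = -48470970283/19531710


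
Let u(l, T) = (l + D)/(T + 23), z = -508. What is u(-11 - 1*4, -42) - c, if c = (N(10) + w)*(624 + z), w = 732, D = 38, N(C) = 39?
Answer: -1699307/19 ≈ -89437.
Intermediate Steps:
u(l, T) = (38 + l)/(23 + T) (u(l, T) = (l + 38)/(T + 23) = (38 + l)/(23 + T))
c = 89436 (c = (39 + 732)*(624 - 508) = 771*116 = 89436)
u(-11 - 1*4, -42) - c = (38 + (-11 - 1*4))/(23 - 42) - 1*89436 = (38 + (-11 - 4))/(-19) - 89436 = -(38 - 15)/19 - 89436 = -1/19*23 - 89436 = -23/19 - 89436 = -1699307/19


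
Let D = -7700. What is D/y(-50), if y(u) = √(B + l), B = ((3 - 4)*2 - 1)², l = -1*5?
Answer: -3850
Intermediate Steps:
l = -5
B = 9 (B = (-1*2 - 1)² = (-2 - 1)² = (-3)² = 9)
y(u) = 2 (y(u) = √(9 - 5) = √4 = 2)
D/y(-50) = -7700/2 = -7700*½ = -3850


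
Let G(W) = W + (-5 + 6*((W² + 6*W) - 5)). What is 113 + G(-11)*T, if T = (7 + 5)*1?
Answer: 3521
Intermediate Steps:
T = 12 (T = 12*1 = 12)
G(W) = -35 + 6*W² + 37*W (G(W) = W + (-5 + 6*(-5 + W² + 6*W)) = W + (-5 + (-30 + 6*W² + 36*W)) = W + (-35 + 6*W² + 36*W) = -35 + 6*W² + 37*W)
113 + G(-11)*T = 113 + (-35 + 6*(-11)² + 37*(-11))*12 = 113 + (-35 + 6*121 - 407)*12 = 113 + (-35 + 726 - 407)*12 = 113 + 284*12 = 113 + 3408 = 3521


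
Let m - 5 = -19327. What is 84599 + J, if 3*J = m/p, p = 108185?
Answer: 27457009123/324555 ≈ 84599.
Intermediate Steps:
m = -19322 (m = 5 - 19327 = -19322)
J = -19322/324555 (J = (-19322/108185)/3 = (-19322*1/108185)/3 = (1/3)*(-19322/108185) = -19322/324555 ≈ -0.059534)
84599 + J = 84599 - 19322/324555 = 27457009123/324555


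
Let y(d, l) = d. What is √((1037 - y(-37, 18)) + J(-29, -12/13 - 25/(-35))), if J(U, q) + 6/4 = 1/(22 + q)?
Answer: √16870241622/3966 ≈ 32.750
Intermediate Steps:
J(U, q) = -3/2 + 1/(22 + q)
√((1037 - y(-37, 18)) + J(-29, -12/13 - 25/(-35))) = √((1037 - 1*(-37)) + (-64 - 3*(-12/13 - 25/(-35)))/(2*(22 + (-12/13 - 25/(-35))))) = √((1037 + 37) + (-64 - 3*(-12*1/13 - 25*(-1/35)))/(2*(22 + (-12*1/13 - 25*(-1/35))))) = √(1074 + (-64 - 3*(-12/13 + 5/7))/(2*(22 + (-12/13 + 5/7)))) = √(1074 + (-64 - 3*(-19/91))/(2*(22 - 19/91))) = √(1074 + (-64 + 57/91)/(2*(1983/91))) = √(1074 + (½)*(91/1983)*(-5767/91)) = √(1074 - 5767/3966) = √(4253717/3966) = √16870241622/3966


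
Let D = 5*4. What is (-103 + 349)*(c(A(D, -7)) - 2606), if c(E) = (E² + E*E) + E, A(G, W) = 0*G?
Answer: -641076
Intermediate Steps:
D = 20
A(G, W) = 0
c(E) = E + 2*E² (c(E) = (E² + E²) + E = 2*E² + E = E + 2*E²)
(-103 + 349)*(c(A(D, -7)) - 2606) = (-103 + 349)*(0*(1 + 2*0) - 2606) = 246*(0*(1 + 0) - 2606) = 246*(0*1 - 2606) = 246*(0 - 2606) = 246*(-2606) = -641076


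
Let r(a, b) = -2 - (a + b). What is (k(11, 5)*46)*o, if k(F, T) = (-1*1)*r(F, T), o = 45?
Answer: 37260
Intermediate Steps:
r(a, b) = -2 - a - b (r(a, b) = -2 + (-a - b) = -2 - a - b)
k(F, T) = 2 + F + T (k(F, T) = (-1*1)*(-2 - F - T) = -(-2 - F - T) = 2 + F + T)
(k(11, 5)*46)*o = ((2 + 11 + 5)*46)*45 = (18*46)*45 = 828*45 = 37260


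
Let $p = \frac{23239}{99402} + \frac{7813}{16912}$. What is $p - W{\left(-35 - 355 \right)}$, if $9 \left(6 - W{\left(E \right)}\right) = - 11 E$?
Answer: $\frac{396200541745}{840543312} \approx 471.36$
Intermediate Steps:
$W{\left(E \right)} = 6 + \frac{11 E}{9}$ ($W{\left(E \right)} = 6 - \frac{\left(-11\right) E}{9} = 6 + \frac{11 E}{9}$)
$p = \frac{584822897}{840543312}$ ($p = 23239 \cdot \frac{1}{99402} + 7813 \cdot \frac{1}{16912} = \frac{23239}{99402} + \frac{7813}{16912} = \frac{584822897}{840543312} \approx 0.69577$)
$p - W{\left(-35 - 355 \right)} = \frac{584822897}{840543312} - \left(6 + \frac{11 \left(-35 - 355\right)}{9}\right) = \frac{584822897}{840543312} - \left(6 + \frac{11}{9} \left(-390\right)\right) = \frac{584822897}{840543312} - \left(6 - \frac{1430}{3}\right) = \frac{584822897}{840543312} - - \frac{1412}{3} = \frac{584822897}{840543312} + \frac{1412}{3} = \frac{396200541745}{840543312}$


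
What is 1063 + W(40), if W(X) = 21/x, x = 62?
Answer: 65927/62 ≈ 1063.3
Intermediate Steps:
W(X) = 21/62
1063 + W(40) = 1063 + 21/62 = 65927/62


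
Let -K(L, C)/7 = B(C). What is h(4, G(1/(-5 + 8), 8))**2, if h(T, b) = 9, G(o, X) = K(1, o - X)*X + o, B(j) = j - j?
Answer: 81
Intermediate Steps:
B(j) = 0
K(L, C) = 0 (K(L, C) = -7*0 = 0)
G(o, X) = o (G(o, X) = 0*X + o = 0 + o = o)
h(4, G(1/(-5 + 8), 8))**2 = 9**2 = 81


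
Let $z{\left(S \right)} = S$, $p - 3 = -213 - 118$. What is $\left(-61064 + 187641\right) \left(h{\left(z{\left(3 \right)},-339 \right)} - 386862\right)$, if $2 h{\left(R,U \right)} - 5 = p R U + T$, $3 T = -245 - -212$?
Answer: $-27856686429$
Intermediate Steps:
$p = -328$ ($p = 3 - 331 = -328$)
$T = -11$ ($T = \frac{-245 - -212}{3} = \frac{-245 + 212}{3} = \frac{1}{3} \left(-33\right) = -11$)
$h{\left(R,U \right)} = -3 - 164 R U$ ($h{\left(R,U \right)} = \frac{5}{2} + \frac{- 328 R U - 11}{2} = \frac{5}{2} + \frac{-11 - 328 R U}{2} = \frac{5}{2} - \left(\frac{11}{2} + 164 R U\right) = -3 - 164 R U$)
$\left(-61064 + 187641\right) \left(h{\left(z{\left(3 \right)},-339 \right)} - 386862\right) = \left(-61064 + 187641\right) \left(\left(-3 - 492 \left(-339\right)\right) - 386862\right) = 126577 \left(\left(-3 + 166788\right) - 386862\right) = 126577 \left(166785 - 386862\right) = 126577 \left(-220077\right) = -27856686429$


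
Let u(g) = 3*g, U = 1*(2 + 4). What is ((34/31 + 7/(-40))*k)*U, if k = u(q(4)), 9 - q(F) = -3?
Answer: 30861/155 ≈ 199.10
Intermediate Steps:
q(F) = 12 (q(F) = 9 - 1*(-3) = 9 + 3 = 12)
U = 6 (U = 1*6 = 6)
k = 36 (k = 3*12 = 36)
((34/31 + 7/(-40))*k)*U = ((34/31 + 7/(-40))*36)*6 = ((34*(1/31) + 7*(-1/40))*36)*6 = ((34/31 - 7/40)*36)*6 = ((1143/1240)*36)*6 = (10287/310)*6 = 30861/155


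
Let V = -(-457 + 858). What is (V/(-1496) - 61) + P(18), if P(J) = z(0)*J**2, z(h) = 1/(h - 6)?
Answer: -171639/1496 ≈ -114.73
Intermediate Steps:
V = -401 (V = -1*401 = -401)
z(h) = 1/(-6 + h)
P(J) = -J**2/6 (P(J) = J**2/(-6 + 0) = J**2/(-6) = -J**2/6)
(V/(-1496) - 61) + P(18) = (-401/(-1496) - 61) - 1/6*18**2 = (-401*(-1/1496) - 61) - 1/6*324 = (401/1496 - 61) - 54 = -90855/1496 - 54 = -171639/1496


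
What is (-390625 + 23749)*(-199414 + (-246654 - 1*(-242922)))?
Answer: 74529391896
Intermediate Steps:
(-390625 + 23749)*(-199414 + (-246654 - 1*(-242922))) = -366876*(-199414 + (-246654 + 242922)) = -366876*(-199414 - 3732) = -366876*(-203146) = 74529391896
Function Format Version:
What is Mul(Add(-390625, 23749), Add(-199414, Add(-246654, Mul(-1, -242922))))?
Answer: 74529391896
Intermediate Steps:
Mul(Add(-390625, 23749), Add(-199414, Add(-246654, Mul(-1, -242922)))) = Mul(-366876, Add(-199414, Add(-246654, 242922))) = Mul(-366876, Add(-199414, -3732)) = Mul(-366876, -203146) = 74529391896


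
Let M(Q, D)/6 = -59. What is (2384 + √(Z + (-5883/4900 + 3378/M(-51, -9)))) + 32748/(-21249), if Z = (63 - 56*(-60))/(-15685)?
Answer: 16874956/7083 + I*√1839873650718067/12955810 ≈ 2382.5 + 3.3108*I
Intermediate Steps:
M(Q, D) = -354 (M(Q, D) = 6*(-59) = -354)
Z = -3423/15685 (Z = (63 + 3360)*(-1/15685) = 3423*(-1/15685) = -3423/15685 ≈ -0.21823)
(2384 + √(Z + (-5883/4900 + 3378/M(-51, -9)))) + 32748/(-21249) = (2384 + √(-3423/15685 + (-5883/4900 + 3378/(-354)))) + 32748/(-21249) = (2384 + √(-3423/15685 + (-5883*1/4900 + 3378*(-1/354)))) + 32748*(-1/21249) = (2384 + √(-3423/15685 + (-5883/4900 - 563/59))) - 10916/7083 = (2384 + √(-3423/15685 - 3105797/289100)) - 10916/7083 = (2384 + √(-9940803049/906906700)) - 10916/7083 = (2384 + I*√1839873650718067/12955810) - 10916/7083 = 16874956/7083 + I*√1839873650718067/12955810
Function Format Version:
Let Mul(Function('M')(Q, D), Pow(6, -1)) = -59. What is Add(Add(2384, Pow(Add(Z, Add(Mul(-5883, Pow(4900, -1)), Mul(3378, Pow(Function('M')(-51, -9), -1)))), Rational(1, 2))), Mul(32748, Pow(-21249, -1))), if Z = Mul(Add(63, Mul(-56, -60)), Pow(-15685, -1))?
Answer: Add(Rational(16874956, 7083), Mul(Rational(1, 12955810), I, Pow(1839873650718067, Rational(1, 2)))) ≈ Add(2382.5, Mul(3.3108, I))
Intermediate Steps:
Function('M')(Q, D) = -354 (Function('M')(Q, D) = Mul(6, -59) = -354)
Z = Rational(-3423, 15685) (Z = Mul(Add(63, 3360), Rational(-1, 15685)) = Mul(3423, Rational(-1, 15685)) = Rational(-3423, 15685) ≈ -0.21823)
Add(Add(2384, Pow(Add(Z, Add(Mul(-5883, Pow(4900, -1)), Mul(3378, Pow(Function('M')(-51, -9), -1)))), Rational(1, 2))), Mul(32748, Pow(-21249, -1))) = Add(Add(2384, Pow(Add(Rational(-3423, 15685), Add(Mul(-5883, Pow(4900, -1)), Mul(3378, Pow(-354, -1)))), Rational(1, 2))), Mul(32748, Pow(-21249, -1))) = Add(Add(2384, Pow(Add(Rational(-3423, 15685), Add(Mul(-5883, Rational(1, 4900)), Mul(3378, Rational(-1, 354)))), Rational(1, 2))), Mul(32748, Rational(-1, 21249))) = Add(Add(2384, Pow(Add(Rational(-3423, 15685), Add(Rational(-5883, 4900), Rational(-563, 59))), Rational(1, 2))), Rational(-10916, 7083)) = Add(Add(2384, Pow(Add(Rational(-3423, 15685), Rational(-3105797, 289100)), Rational(1, 2))), Rational(-10916, 7083)) = Add(Add(2384, Pow(Rational(-9940803049, 906906700), Rational(1, 2))), Rational(-10916, 7083)) = Add(Add(2384, Mul(Rational(1, 12955810), I, Pow(1839873650718067, Rational(1, 2)))), Rational(-10916, 7083)) = Add(Rational(16874956, 7083), Mul(Rational(1, 12955810), I, Pow(1839873650718067, Rational(1, 2))))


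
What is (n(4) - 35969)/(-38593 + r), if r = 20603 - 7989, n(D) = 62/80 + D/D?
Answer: 1438689/1039160 ≈ 1.3845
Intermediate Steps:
n(D) = 71/40 (n(D) = 62*(1/80) + 1 = 31/40 + 1 = 71/40)
r = 12614
(n(4) - 35969)/(-38593 + r) = (71/40 - 35969)/(-38593 + 12614) = -1438689/40/(-25979) = -1438689/40*(-1/25979) = 1438689/1039160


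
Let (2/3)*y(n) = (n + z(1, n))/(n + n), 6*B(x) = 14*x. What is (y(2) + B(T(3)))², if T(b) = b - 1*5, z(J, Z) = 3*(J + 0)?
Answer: 4489/576 ≈ 7.7934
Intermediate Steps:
z(J, Z) = 3*J
T(b) = -5 + b (T(b) = b - 5 = -5 + b)
B(x) = 7*x/3 (B(x) = (14*x)/6 = 7*x/3)
y(n) = 3*(3 + n)/(4*n) (y(n) = 3*((n + 3*1)/(n + n))/2 = 3*((n + 3)/((2*n)))/2 = 3*((3 + n)*(1/(2*n)))/2 = 3*((3 + n)/(2*n))/2 = 3*(3 + n)/(4*n))
(y(2) + B(T(3)))² = ((¾)*(3 + 2)/2 + 7*(-5 + 3)/3)² = ((¾)*(½)*5 + (7/3)*(-2))² = (15/8 - 14/3)² = (-67/24)² = 4489/576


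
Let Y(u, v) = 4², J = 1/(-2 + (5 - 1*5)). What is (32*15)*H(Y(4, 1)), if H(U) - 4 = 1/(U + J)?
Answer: 60480/31 ≈ 1951.0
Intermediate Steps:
J = -½ (J = 1/(-2 + (5 - 5)) = 1/(-2 + 0) = 1/(-2) = -½ ≈ -0.50000)
Y(u, v) = 16
H(U) = 4 + 1/(-½ + U) (H(U) = 4 + 1/(U - ½) = 4 + 1/(-½ + U))
(32*15)*H(Y(4, 1)) = (32*15)*(2*(-1 + 4*16)/(-1 + 2*16)) = 480*(2*(-1 + 64)/(-1 + 32)) = 480*(2*63/31) = 480*(2*(1/31)*63) = 480*(126/31) = 60480/31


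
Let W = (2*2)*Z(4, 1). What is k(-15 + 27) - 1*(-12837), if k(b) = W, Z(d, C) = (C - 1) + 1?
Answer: 12841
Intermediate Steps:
Z(d, C) = C (Z(d, C) = (-1 + C) + 1 = C)
W = 4 (W = (2*2)*1 = 4*1 = 4)
k(b) = 4
k(-15 + 27) - 1*(-12837) = 4 - 1*(-12837) = 4 + 12837 = 12841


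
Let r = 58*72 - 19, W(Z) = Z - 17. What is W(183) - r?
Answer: -3991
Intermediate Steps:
W(Z) = -17 + Z
r = 4157 (r = 4176 - 19 = 4157)
W(183) - r = (-17 + 183) - 1*4157 = 166 - 4157 = -3991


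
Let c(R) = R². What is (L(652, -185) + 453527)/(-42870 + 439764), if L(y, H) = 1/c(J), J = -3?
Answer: 2040872/1786023 ≈ 1.1427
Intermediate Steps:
L(y, H) = ⅑ (L(y, H) = 1/((-3)²) = 1/9 = ⅑)
(L(652, -185) + 453527)/(-42870 + 439764) = (⅑ + 453527)/(-42870 + 439764) = (4081744/9)/396894 = (4081744/9)*(1/396894) = 2040872/1786023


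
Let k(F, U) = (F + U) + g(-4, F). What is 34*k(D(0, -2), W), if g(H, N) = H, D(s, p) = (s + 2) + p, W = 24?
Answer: 680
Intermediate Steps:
D(s, p) = 2 + p + s (D(s, p) = (2 + s) + p = 2 + p + s)
k(F, U) = -4 + F + U (k(F, U) = (F + U) - 4 = -4 + F + U)
34*k(D(0, -2), W) = 34*(-4 + (2 - 2 + 0) + 24) = 34*(-4 + 0 + 24) = 34*20 = 680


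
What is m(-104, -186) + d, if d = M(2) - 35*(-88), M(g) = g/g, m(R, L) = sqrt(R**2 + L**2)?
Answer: 3081 + 2*sqrt(11353) ≈ 3294.1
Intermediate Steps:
m(R, L) = sqrt(L**2 + R**2)
M(g) = 1
d = 3081 (d = 1 - 35*(-88) = 1 + 3080 = 3081)
m(-104, -186) + d = sqrt((-186)**2 + (-104)**2) + 3081 = sqrt(34596 + 10816) + 3081 = sqrt(45412) + 3081 = 2*sqrt(11353) + 3081 = 3081 + 2*sqrt(11353)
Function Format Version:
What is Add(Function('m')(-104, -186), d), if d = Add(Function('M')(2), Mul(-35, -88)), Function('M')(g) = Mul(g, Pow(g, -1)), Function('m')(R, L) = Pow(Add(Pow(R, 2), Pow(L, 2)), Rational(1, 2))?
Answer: Add(3081, Mul(2, Pow(11353, Rational(1, 2)))) ≈ 3294.1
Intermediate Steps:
Function('m')(R, L) = Pow(Add(Pow(L, 2), Pow(R, 2)), Rational(1, 2))
Function('M')(g) = 1
d = 3081 (d = Add(1, Mul(-35, -88)) = Add(1, 3080) = 3081)
Add(Function('m')(-104, -186), d) = Add(Pow(Add(Pow(-186, 2), Pow(-104, 2)), Rational(1, 2)), 3081) = Add(Pow(Add(34596, 10816), Rational(1, 2)), 3081) = Add(Pow(45412, Rational(1, 2)), 3081) = Add(Mul(2, Pow(11353, Rational(1, 2))), 3081) = Add(3081, Mul(2, Pow(11353, Rational(1, 2))))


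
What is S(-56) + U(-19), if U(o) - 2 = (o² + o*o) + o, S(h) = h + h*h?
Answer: 3785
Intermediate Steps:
S(h) = h + h²
U(o) = 2 + o + 2*o² (U(o) = 2 + ((o² + o*o) + o) = 2 + ((o² + o²) + o) = 2 + (2*o² + o) = 2 + (o + 2*o²) = 2 + o + 2*o²)
S(-56) + U(-19) = -56*(1 - 56) + (2 - 19 + 2*(-19)²) = -56*(-55) + (2 - 19 + 2*361) = 3080 + (2 - 19 + 722) = 3080 + 705 = 3785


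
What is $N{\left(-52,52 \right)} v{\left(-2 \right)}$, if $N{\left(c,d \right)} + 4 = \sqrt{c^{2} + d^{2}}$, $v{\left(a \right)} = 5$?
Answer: $-20 + 260 \sqrt{2} \approx 347.7$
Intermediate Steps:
$N{\left(c,d \right)} = -4 + \sqrt{c^{2} + d^{2}}$
$N{\left(-52,52 \right)} v{\left(-2 \right)} = \left(-4 + \sqrt{\left(-52\right)^{2} + 52^{2}}\right) 5 = \left(-4 + \sqrt{2704 + 2704}\right) 5 = \left(-4 + \sqrt{5408}\right) 5 = \left(-4 + 52 \sqrt{2}\right) 5 = -20 + 260 \sqrt{2}$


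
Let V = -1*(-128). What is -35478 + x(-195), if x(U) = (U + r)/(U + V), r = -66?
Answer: -2376765/67 ≈ -35474.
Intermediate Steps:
V = 128
x(U) = (-66 + U)/(128 + U) (x(U) = (U - 66)/(U + 128) = (-66 + U)/(128 + U))
-35478 + x(-195) = -35478 + (-66 - 195)/(128 - 195) = -35478 - 261/(-67) = -35478 - 1/67*(-261) = -35478 + 261/67 = -2376765/67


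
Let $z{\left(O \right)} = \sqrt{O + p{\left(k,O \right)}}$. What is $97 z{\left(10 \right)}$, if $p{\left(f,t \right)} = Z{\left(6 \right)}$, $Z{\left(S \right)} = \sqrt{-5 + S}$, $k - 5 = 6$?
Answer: $97 \sqrt{11} \approx 321.71$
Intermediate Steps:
$k = 11$ ($k = 5 + 6 = 11$)
$p{\left(f,t \right)} = 1$ ($p{\left(f,t \right)} = \sqrt{-5 + 6} = \sqrt{1} = 1$)
$z{\left(O \right)} = \sqrt{1 + O}$ ($z{\left(O \right)} = \sqrt{O + 1} = \sqrt{1 + O}$)
$97 z{\left(10 \right)} = 97 \sqrt{1 + 10} = 97 \sqrt{11}$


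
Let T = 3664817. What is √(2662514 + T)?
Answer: √6327331 ≈ 2515.4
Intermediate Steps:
√(2662514 + T) = √(2662514 + 3664817) = √6327331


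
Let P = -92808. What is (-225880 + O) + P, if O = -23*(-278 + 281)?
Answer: -318757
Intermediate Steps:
O = -69 (O = -23*3 = -69)
(-225880 + O) + P = (-225880 - 69) - 92808 = -225949 - 92808 = -318757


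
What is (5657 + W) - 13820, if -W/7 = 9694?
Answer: -76021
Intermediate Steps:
W = -67858 (W = -7*9694 = -67858)
(5657 + W) - 13820 = (5657 - 67858) - 13820 = -62201 - 13820 = -76021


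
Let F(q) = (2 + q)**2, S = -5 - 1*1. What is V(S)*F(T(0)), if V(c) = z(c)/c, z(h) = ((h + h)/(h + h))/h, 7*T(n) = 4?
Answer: 9/49 ≈ 0.18367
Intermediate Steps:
T(n) = 4/7 (T(n) = (1/7)*4 = 4/7)
z(h) = 1/h (z(h) = ((2*h)/((2*h)))/h = ((2*h)*(1/(2*h)))/h = 1/h)
S = -6 (S = -5 - 1 = -6)
V(c) = c**(-2) (V(c) = 1/(c*c) = c**(-2))
V(S)*F(T(0)) = (2 + 4/7)**2/(-6)**2 = (18/7)**2/36 = (1/36)*(324/49) = 9/49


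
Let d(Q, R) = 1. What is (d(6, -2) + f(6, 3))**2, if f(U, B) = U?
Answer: 49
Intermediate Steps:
(d(6, -2) + f(6, 3))**2 = (1 + 6)**2 = 7**2 = 49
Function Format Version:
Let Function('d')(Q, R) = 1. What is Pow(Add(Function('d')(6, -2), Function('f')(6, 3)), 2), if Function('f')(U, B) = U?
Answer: 49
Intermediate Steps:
Pow(Add(Function('d')(6, -2), Function('f')(6, 3)), 2) = Pow(Add(1, 6), 2) = Pow(7, 2) = 49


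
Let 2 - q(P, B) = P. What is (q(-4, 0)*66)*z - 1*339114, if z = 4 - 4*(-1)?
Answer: -335946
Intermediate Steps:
q(P, B) = 2 - P
z = 8 (z = 4 + 4 = 8)
(q(-4, 0)*66)*z - 1*339114 = ((2 - 1*(-4))*66)*8 - 1*339114 = ((2 + 4)*66)*8 - 339114 = (6*66)*8 - 339114 = 396*8 - 339114 = 3168 - 339114 = -335946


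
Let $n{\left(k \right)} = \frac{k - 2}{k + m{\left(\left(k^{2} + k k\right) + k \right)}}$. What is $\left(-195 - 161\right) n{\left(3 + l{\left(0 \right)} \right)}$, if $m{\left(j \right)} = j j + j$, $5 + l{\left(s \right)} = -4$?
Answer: $\frac{89}{138} \approx 0.64493$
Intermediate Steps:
$l{\left(s \right)} = -9$ ($l{\left(s \right)} = -5 - 4 = -9$)
$m{\left(j \right)} = j + j^{2}$ ($m{\left(j \right)} = j^{2} + j = j + j^{2}$)
$n{\left(k \right)} = \frac{-2 + k}{k + \left(k + 2 k^{2}\right) \left(1 + k + 2 k^{2}\right)}$ ($n{\left(k \right)} = \frac{k - 2}{k + \left(\left(k^{2} + k k\right) + k\right) \left(1 + \left(\left(k^{2} + k k\right) + k\right)\right)} = \frac{-2 + k}{k + \left(\left(k^{2} + k^{2}\right) + k\right) \left(1 + \left(\left(k^{2} + k^{2}\right) + k\right)\right)} = \frac{-2 + k}{k + \left(2 k^{2} + k\right) \left(1 + \left(2 k^{2} + k\right)\right)} = \frac{-2 + k}{k + \left(k + 2 k^{2}\right) \left(1 + \left(k + 2 k^{2}\right)\right)} = \frac{-2 + k}{k + \left(k + 2 k^{2}\right) \left(1 + k + 2 k^{2}\right)}$)
$\left(-195 - 161\right) n{\left(3 + l{\left(0 \right)} \right)} = \left(-195 - 161\right) \frac{-2 + \left(3 - 9\right)}{\left(3 - 9\right) \left(1 + \left(1 + 2 \left(3 - 9\right)\right) \left(1 + \left(3 - 9\right) \left(1 + 2 \left(3 - 9\right)\right)\right)\right)} = \left(-195 - 161\right) \frac{-2 - 6}{\left(-6\right) \left(1 + \left(1 + 2 \left(-6\right)\right) \left(1 - 6 \left(1 + 2 \left(-6\right)\right)\right)\right)} = - 356 \left(\left(- \frac{1}{6}\right) \frac{1}{1 + \left(1 - 12\right) \left(1 - 6 \left(1 - 12\right)\right)} \left(-8\right)\right) = - 356 \left(\left(- \frac{1}{6}\right) \frac{1}{1 - 11 \left(1 - -66\right)} \left(-8\right)\right) = - 356 \left(\left(- \frac{1}{6}\right) \frac{1}{1 - 11 \left(1 + 66\right)} \left(-8\right)\right) = - 356 \left(\left(- \frac{1}{6}\right) \frac{1}{1 - 737} \left(-8\right)\right) = - 356 \left(\left(- \frac{1}{6}\right) \frac{1}{-736} \left(-8\right)\right) = - 356 \left(\left(- \frac{1}{6}\right) \left(- \frac{1}{736}\right) \left(-8\right)\right) = \left(-356\right) \left(- \frac{1}{552}\right) = \frac{89}{138}$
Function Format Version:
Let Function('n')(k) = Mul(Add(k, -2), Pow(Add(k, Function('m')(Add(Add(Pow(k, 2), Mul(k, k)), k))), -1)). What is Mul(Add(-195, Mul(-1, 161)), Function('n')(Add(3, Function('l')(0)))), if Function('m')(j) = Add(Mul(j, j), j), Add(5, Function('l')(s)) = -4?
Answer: Rational(89, 138) ≈ 0.64493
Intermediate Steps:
Function('l')(s) = -9 (Function('l')(s) = Add(-5, -4) = -9)
Function('m')(j) = Add(j, Pow(j, 2)) (Function('m')(j) = Add(Pow(j, 2), j) = Add(j, Pow(j, 2)))
Function('n')(k) = Mul(Pow(Add(k, Mul(Add(k, Mul(2, Pow(k, 2))), Add(1, k, Mul(2, Pow(k, 2))))), -1), Add(-2, k)) (Function('n')(k) = Mul(Add(k, -2), Pow(Add(k, Mul(Add(Add(Pow(k, 2), Mul(k, k)), k), Add(1, Add(Add(Pow(k, 2), Mul(k, k)), k)))), -1)) = Mul(Add(-2, k), Pow(Add(k, Mul(Add(Add(Pow(k, 2), Pow(k, 2)), k), Add(1, Add(Add(Pow(k, 2), Pow(k, 2)), k)))), -1)) = Mul(Add(-2, k), Pow(Add(k, Mul(Add(Mul(2, Pow(k, 2)), k), Add(1, Add(Mul(2, Pow(k, 2)), k)))), -1)) = Mul(Add(-2, k), Pow(Add(k, Mul(Add(k, Mul(2, Pow(k, 2))), Add(1, Add(k, Mul(2, Pow(k, 2)))))), -1)) = Mul(Add(-2, k), Pow(Add(k, Mul(Add(k, Mul(2, Pow(k, 2))), Add(1, k, Mul(2, Pow(k, 2))))), -1)) = Mul(Pow(Add(k, Mul(Add(k, Mul(2, Pow(k, 2))), Add(1, k, Mul(2, Pow(k, 2))))), -1), Add(-2, k)))
Mul(Add(-195, Mul(-1, 161)), Function('n')(Add(3, Function('l')(0)))) = Mul(Add(-195, Mul(-1, 161)), Mul(Pow(Add(3, -9), -1), Pow(Add(1, Mul(Add(1, Mul(2, Add(3, -9))), Add(1, Mul(Add(3, -9), Add(1, Mul(2, Add(3, -9))))))), -1), Add(-2, Add(3, -9)))) = Mul(Add(-195, -161), Mul(Pow(-6, -1), Pow(Add(1, Mul(Add(1, Mul(2, -6)), Add(1, Mul(-6, Add(1, Mul(2, -6)))))), -1), Add(-2, -6))) = Mul(-356, Mul(Rational(-1, 6), Pow(Add(1, Mul(Add(1, -12), Add(1, Mul(-6, Add(1, -12))))), -1), -8)) = Mul(-356, Mul(Rational(-1, 6), Pow(Add(1, Mul(-11, Add(1, Mul(-6, -11)))), -1), -8)) = Mul(-356, Mul(Rational(-1, 6), Pow(Add(1, Mul(-11, Add(1, 66))), -1), -8)) = Mul(-356, Mul(Rational(-1, 6), Pow(Add(1, Mul(-11, 67)), -1), -8)) = Mul(-356, Mul(Rational(-1, 6), Pow(Add(1, -737), -1), -8)) = Mul(-356, Mul(Rational(-1, 6), Pow(-736, -1), -8)) = Mul(-356, Mul(Rational(-1, 6), Rational(-1, 736), -8)) = Mul(-356, Rational(-1, 552)) = Rational(89, 138)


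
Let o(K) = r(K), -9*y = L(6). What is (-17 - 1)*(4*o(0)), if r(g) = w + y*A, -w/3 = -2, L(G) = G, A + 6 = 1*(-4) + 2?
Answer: -816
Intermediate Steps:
A = -8 (A = -6 + (1*(-4) + 2) = -6 + (-4 + 2) = -6 - 2 = -8)
y = -⅔ (y = -⅑*6 = -⅔ ≈ -0.66667)
w = 6 (w = -3*(-2) = 6)
r(g) = 34/3 (r(g) = 6 - ⅔*(-8) = 6 + 16/3 = 34/3)
o(K) = 34/3
(-17 - 1)*(4*o(0)) = (-17 - 1)*(4*(34/3)) = -18*136/3 = -816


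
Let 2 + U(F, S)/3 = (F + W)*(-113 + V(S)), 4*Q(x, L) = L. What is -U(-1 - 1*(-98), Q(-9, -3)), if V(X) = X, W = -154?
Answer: -77781/4 ≈ -19445.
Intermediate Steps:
Q(x, L) = L/4
U(F, S) = -6 + 3*(-154 + F)*(-113 + S) (U(F, S) = -6 + 3*((F - 154)*(-113 + S)) = -6 + 3*((-154 + F)*(-113 + S)) = -6 + 3*(-154 + F)*(-113 + S))
-U(-1 - 1*(-98), Q(-9, -3)) = -(52200 - 231*(-3)/2 - 339*(-1 - 1*(-98)) + 3*(-1 - 1*(-98))*((1/4)*(-3))) = -(52200 - 462*(-3/4) - 339*(-1 + 98) + 3*(-1 + 98)*(-3/4)) = -(52200 + 693/2 - 339*97 + 3*97*(-3/4)) = -(52200 + 693/2 - 32883 - 873/4) = -1*77781/4 = -77781/4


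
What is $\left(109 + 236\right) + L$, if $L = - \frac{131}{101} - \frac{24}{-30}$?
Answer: $\frac{173974}{505} \approx 344.5$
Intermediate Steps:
$L = - \frac{251}{505}$ ($L = \left(-131\right) \frac{1}{101} - - \frac{4}{5} = - \frac{131}{101} + \frac{4}{5} = - \frac{251}{505} \approx -0.49703$)
$\left(109 + 236\right) + L = \left(109 + 236\right) - \frac{251}{505} = 345 - \frac{251}{505} = \frac{173974}{505}$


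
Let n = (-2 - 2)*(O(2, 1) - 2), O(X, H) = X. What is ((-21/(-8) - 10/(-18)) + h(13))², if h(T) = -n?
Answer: 52441/5184 ≈ 10.116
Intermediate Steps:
n = 0 (n = (-2 - 2)*(2 - 2) = -4*0 = 0)
h(T) = 0 (h(T) = -1*0 = 0)
((-21/(-8) - 10/(-18)) + h(13))² = ((-21/(-8) - 10/(-18)) + 0)² = ((-21*(-⅛) - 10*(-1/18)) + 0)² = ((21/8 + 5/9) + 0)² = (229/72 + 0)² = (229/72)² = 52441/5184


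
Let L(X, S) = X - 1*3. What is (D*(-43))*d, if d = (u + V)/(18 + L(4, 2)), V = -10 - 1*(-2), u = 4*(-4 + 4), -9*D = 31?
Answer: -10664/171 ≈ -62.363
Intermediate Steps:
D = -31/9 (D = -⅑*31 = -31/9 ≈ -3.4444)
L(X, S) = -3 + X (L(X, S) = X - 3 = -3 + X)
u = 0 (u = 4*0 = 0)
V = -8 (V = -10 + 2 = -8)
d = -8/19 (d = (0 - 8)/(18 + (-3 + 4)) = -8/(18 + 1) = -8/19 ≈ -0.42105)
(D*(-43))*d = -31/9*(-43)*(-8/19) = (1333/9)*(-8/19) = -10664/171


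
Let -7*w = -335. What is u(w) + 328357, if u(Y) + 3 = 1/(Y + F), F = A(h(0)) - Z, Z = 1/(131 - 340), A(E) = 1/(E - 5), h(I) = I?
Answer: 114479644353/348647 ≈ 3.2835e+5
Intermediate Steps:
A(E) = 1/(-5 + E)
Z = -1/209 (Z = 1/(-209) = -1/209 ≈ -0.0047847)
w = 335/7 (w = -⅐*(-335) = 335/7 ≈ 47.857)
F = -204/1045 (F = 1/(-5 + 0) - 1*(-1/209) = 1/(-5) + 1/209 = -⅕ + 1/209 = -204/1045 ≈ -0.19522)
u(Y) = -3 + 1/(-204/1045 + Y) (u(Y) = -3 + 1/(Y - 204/1045) = -3 + 1/(-204/1045 + Y))
u(w) + 328357 = (1657 - 3135*335/7)/(-204 + 1045*(335/7)) + 328357 = (1657 - 1050225/7)/(-204 + 350075/7) + 328357 = -1038626/7/(348647/7) + 328357 = (7/348647)*(-1038626/7) + 328357 = -1038626/348647 + 328357 = 114479644353/348647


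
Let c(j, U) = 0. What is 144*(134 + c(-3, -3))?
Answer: 19296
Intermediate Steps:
144*(134 + c(-3, -3)) = 144*(134 + 0) = 144*134 = 19296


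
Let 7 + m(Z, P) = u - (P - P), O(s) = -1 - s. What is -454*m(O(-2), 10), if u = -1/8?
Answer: 12939/4 ≈ 3234.8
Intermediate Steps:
u = -1/8 (u = -1*1/8 = -1/8 ≈ -0.12500)
m(Z, P) = -57/8 (m(Z, P) = -7 + (-1/8 - (P - P)) = -7 + (-1/8 - 1*0) = -7 + (-1/8 + 0) = -7 - 1/8 = -57/8)
-454*m(O(-2), 10) = -454*(-57/8) = 12939/4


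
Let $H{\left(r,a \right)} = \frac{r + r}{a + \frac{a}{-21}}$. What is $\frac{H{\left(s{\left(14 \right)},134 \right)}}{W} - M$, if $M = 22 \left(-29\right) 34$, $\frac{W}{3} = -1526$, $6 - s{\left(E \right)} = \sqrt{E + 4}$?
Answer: $\frac{3168333517}{146060} + \frac{3 \sqrt{2}}{292120} \approx 21692.0$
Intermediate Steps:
$s{\left(E \right)} = 6 - \sqrt{4 + E}$ ($s{\left(E \right)} = 6 - \sqrt{E + 4} = 6 - \sqrt{4 + E}$)
$H{\left(r,a \right)} = \frac{21 r}{10 a}$ ($H{\left(r,a \right)} = \frac{2 r}{a + a \left(- \frac{1}{21}\right)} = \frac{2 r}{a - \frac{a}{21}} = \frac{2 r}{\frac{20}{21} a} = 2 r \frac{21}{20 a} = \frac{21 r}{10 a}$)
$W = -4578$ ($W = 3 \left(-1526\right) = -4578$)
$M = -21692$ ($M = \left(-638\right) 34 = -21692$)
$\frac{H{\left(s{\left(14 \right)},134 \right)}}{W} - M = \frac{\frac{21}{10} \left(6 - \sqrt{4 + 14}\right) \frac{1}{134}}{-4578} - -21692 = \frac{21}{10} \left(6 - \sqrt{18}\right) \frac{1}{134} \left(- \frac{1}{4578}\right) + 21692 = \frac{21}{10} \left(6 - 3 \sqrt{2}\right) \frac{1}{134} \left(- \frac{1}{4578}\right) + 21692 = \left(\frac{63}{670} - \frac{63 \sqrt{2}}{1340}\right) \left(- \frac{1}{4578}\right) + 21692 = \left(- \frac{3}{146060} + \frac{3 \sqrt{2}}{292120}\right) + 21692 = \frac{3168333517}{146060} + \frac{3 \sqrt{2}}{292120}$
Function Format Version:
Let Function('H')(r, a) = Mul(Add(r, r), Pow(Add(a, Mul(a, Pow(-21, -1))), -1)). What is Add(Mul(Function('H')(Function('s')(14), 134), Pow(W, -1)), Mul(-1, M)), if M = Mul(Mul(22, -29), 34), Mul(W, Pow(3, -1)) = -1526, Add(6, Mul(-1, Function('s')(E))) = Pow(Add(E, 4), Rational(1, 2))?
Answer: Add(Rational(3168333517, 146060), Mul(Rational(3, 292120), Pow(2, Rational(1, 2)))) ≈ 21692.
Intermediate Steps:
Function('s')(E) = Add(6, Mul(-1, Pow(Add(4, E), Rational(1, 2)))) (Function('s')(E) = Add(6, Mul(-1, Pow(Add(E, 4), Rational(1, 2)))) = Add(6, Mul(-1, Pow(Add(4, E), Rational(1, 2)))))
Function('H')(r, a) = Mul(Rational(21, 10), r, Pow(a, -1)) (Function('H')(r, a) = Mul(Mul(2, r), Pow(Add(a, Mul(a, Rational(-1, 21))), -1)) = Mul(Mul(2, r), Pow(Add(a, Mul(Rational(-1, 21), a)), -1)) = Mul(Mul(2, r), Pow(Mul(Rational(20, 21), a), -1)) = Mul(Mul(2, r), Mul(Rational(21, 20), Pow(a, -1))) = Mul(Rational(21, 10), r, Pow(a, -1)))
W = -4578 (W = Mul(3, -1526) = -4578)
M = -21692 (M = Mul(-638, 34) = -21692)
Add(Mul(Function('H')(Function('s')(14), 134), Pow(W, -1)), Mul(-1, M)) = Add(Mul(Mul(Rational(21, 10), Add(6, Mul(-1, Pow(Add(4, 14), Rational(1, 2)))), Pow(134, -1)), Pow(-4578, -1)), Mul(-1, -21692)) = Add(Mul(Mul(Rational(21, 10), Add(6, Mul(-1, Pow(18, Rational(1, 2)))), Rational(1, 134)), Rational(-1, 4578)), 21692) = Add(Mul(Mul(Rational(21, 10), Add(6, Mul(-1, Mul(3, Pow(2, Rational(1, 2))))), Rational(1, 134)), Rational(-1, 4578)), 21692) = Add(Mul(Mul(Rational(21, 10), Add(6, Mul(-3, Pow(2, Rational(1, 2)))), Rational(1, 134)), Rational(-1, 4578)), 21692) = Add(Mul(Add(Rational(63, 670), Mul(Rational(-63, 1340), Pow(2, Rational(1, 2)))), Rational(-1, 4578)), 21692) = Add(Add(Rational(-3, 146060), Mul(Rational(3, 292120), Pow(2, Rational(1, 2)))), 21692) = Add(Rational(3168333517, 146060), Mul(Rational(3, 292120), Pow(2, Rational(1, 2))))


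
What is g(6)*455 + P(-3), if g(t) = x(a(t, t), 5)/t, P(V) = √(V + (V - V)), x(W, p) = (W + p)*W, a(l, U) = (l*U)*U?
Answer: 3619980 + I*√3 ≈ 3.62e+6 + 1.732*I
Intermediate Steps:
a(l, U) = l*U² (a(l, U) = (U*l)*U = l*U²)
x(W, p) = W*(W + p)
P(V) = √V (P(V) = √(V + 0) = √V)
g(t) = t²*(5 + t³) (g(t) = ((t*t²)*(t*t² + 5))/t = (t³*(t³ + 5))/t = (t³*(5 + t³))/t = t²*(5 + t³))
g(6)*455 + P(-3) = (6²*(5 + 6³))*455 + √(-3) = (36*(5 + 216))*455 + I*√3 = (36*221)*455 + I*√3 = 7956*455 + I*√3 = 3619980 + I*√3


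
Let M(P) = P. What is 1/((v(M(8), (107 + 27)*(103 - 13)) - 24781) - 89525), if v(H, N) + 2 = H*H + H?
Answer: -1/114236 ≈ -8.7538e-6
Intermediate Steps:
v(H, N) = -2 + H + H² (v(H, N) = -2 + (H*H + H) = -2 + (H² + H) = -2 + (H + H²) = -2 + H + H²)
1/((v(M(8), (107 + 27)*(103 - 13)) - 24781) - 89525) = 1/(((-2 + 8 + 8²) - 24781) - 89525) = 1/(((-2 + 8 + 64) - 24781) - 89525) = 1/((70 - 24781) - 89525) = 1/(-24711 - 89525) = 1/(-114236) = -1/114236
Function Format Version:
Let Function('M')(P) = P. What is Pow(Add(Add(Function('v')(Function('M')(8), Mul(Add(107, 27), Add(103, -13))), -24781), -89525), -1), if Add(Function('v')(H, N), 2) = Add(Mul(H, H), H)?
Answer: Rational(-1, 114236) ≈ -8.7538e-6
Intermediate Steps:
Function('v')(H, N) = Add(-2, H, Pow(H, 2)) (Function('v')(H, N) = Add(-2, Add(Mul(H, H), H)) = Add(-2, Add(Pow(H, 2), H)) = Add(-2, Add(H, Pow(H, 2))) = Add(-2, H, Pow(H, 2)))
Pow(Add(Add(Function('v')(Function('M')(8), Mul(Add(107, 27), Add(103, -13))), -24781), -89525), -1) = Pow(Add(Add(Add(-2, 8, Pow(8, 2)), -24781), -89525), -1) = Pow(Add(Add(Add(-2, 8, 64), -24781), -89525), -1) = Pow(Add(Add(70, -24781), -89525), -1) = Pow(Add(-24711, -89525), -1) = Pow(-114236, -1) = Rational(-1, 114236)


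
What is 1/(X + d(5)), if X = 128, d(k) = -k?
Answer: 1/123 ≈ 0.0081301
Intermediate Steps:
1/(X + d(5)) = 1/(128 - 1*5) = 1/(128 - 5) = 1/123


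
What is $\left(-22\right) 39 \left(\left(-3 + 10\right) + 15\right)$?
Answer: $-18876$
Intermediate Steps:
$\left(-22\right) 39 \left(\left(-3 + 10\right) + 15\right) = - 858 \left(7 + 15\right) = \left(-858\right) 22 = -18876$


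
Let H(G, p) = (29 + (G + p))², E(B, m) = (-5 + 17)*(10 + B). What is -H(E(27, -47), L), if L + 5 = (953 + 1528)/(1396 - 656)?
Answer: -121662137601/547600 ≈ -2.2217e+5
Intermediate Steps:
E(B, m) = 120 + 12*B (E(B, m) = 12*(10 + B) = 120 + 12*B)
L = -1219/740 (L = -5 + (953 + 1528)/(1396 - 656) = -5 + 2481/740 = -1219/740 ≈ -1.6473)
H(G, p) = (29 + G + p)²
-H(E(27, -47), L) = -(29 + (120 + 12*27) - 1219/740)² = -(29 + (120 + 324) - 1219/740)² = -(29 + 444 - 1219/740)² = -(348801/740)² = -1*121662137601/547600 = -121662137601/547600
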